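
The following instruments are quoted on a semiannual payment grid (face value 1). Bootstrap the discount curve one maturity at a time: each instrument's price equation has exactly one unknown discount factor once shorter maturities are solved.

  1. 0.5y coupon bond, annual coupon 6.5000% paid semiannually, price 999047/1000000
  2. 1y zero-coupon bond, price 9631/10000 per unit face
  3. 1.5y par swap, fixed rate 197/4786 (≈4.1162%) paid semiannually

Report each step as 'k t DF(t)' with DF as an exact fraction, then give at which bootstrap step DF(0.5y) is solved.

step 1 [0.5y] bond c/2=13/400: DF=(999047/1000000 − 13/400·(0))/(1+13/400) = 2419/2500 ≈ 0.967600
step 2 [1y] zero: DF = P = 9631/10000 ≈ 0.963100
step 3 [1.5y] swap r/2=197/9572: DF=(1 − 197/9572·(0.967600+0.963100))/(1+197/9572) = 9409/10000 ≈ 0.940900

1 1/2 2419/2500
2 1 9631/10000
3 3/2 9409/10000
DF(0.5y) is solved at step 1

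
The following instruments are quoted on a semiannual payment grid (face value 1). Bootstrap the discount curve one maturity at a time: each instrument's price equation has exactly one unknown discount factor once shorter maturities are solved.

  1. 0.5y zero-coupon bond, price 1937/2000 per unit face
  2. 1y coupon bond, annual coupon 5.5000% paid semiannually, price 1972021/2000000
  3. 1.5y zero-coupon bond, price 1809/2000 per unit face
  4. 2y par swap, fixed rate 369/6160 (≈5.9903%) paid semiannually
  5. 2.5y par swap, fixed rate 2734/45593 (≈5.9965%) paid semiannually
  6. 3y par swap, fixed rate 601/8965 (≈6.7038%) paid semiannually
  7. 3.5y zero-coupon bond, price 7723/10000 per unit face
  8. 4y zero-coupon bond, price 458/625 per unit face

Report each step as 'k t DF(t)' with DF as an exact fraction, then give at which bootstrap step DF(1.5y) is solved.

step 1 [0.5y] zero: DF = P = 1937/2000 ≈ 0.968500
step 2 [1y] bond c/2=11/400: DF=(1972021/2000000 − 11/400·(0.968500))/(1+11/400) = 9337/10000 ≈ 0.933700
step 3 [1.5y] zero: DF = P = 1809/2000 ≈ 0.904500
step 4 [2y] swap r/2=369/12320: DF=(1 − 369/12320·(0.968500+0.933700+0.904500))/(1+369/12320) = 8893/10000 ≈ 0.889300
step 5 [2.5y] swap r/2=1367/45593: DF=(1 − 1367/45593·(0.968500+0.933700+0.904500+0.889300))/(1+1367/45593) = 8633/10000 ≈ 0.863300
step 6 [3y] swap r/2=601/17930: DF=(1 − 601/17930·(0.968500+0.933700+0.904500+0.889300+0.863300))/(1+601/17930) = 8197/10000 ≈ 0.819700
step 7 [3.5y] zero: DF = P = 7723/10000 ≈ 0.772300
step 8 [4y] zero: DF = P = 458/625 ≈ 0.732800

1 1/2 1937/2000
2 1 9337/10000
3 3/2 1809/2000
4 2 8893/10000
5 5/2 8633/10000
6 3 8197/10000
7 7/2 7723/10000
8 4 458/625
DF(1.5y) is solved at step 3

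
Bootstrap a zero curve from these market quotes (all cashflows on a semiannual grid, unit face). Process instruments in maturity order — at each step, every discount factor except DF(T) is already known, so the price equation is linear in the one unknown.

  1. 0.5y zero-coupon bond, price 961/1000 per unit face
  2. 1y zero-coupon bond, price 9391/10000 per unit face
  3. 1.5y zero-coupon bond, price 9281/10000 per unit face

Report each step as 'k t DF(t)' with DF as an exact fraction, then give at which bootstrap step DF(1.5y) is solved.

1 1/2 961/1000
2 1 9391/10000
3 3/2 9281/10000
DF(1.5y) is solved at step 3

step 1 [0.5y] zero: DF = P = 961/1000 ≈ 0.961000
step 2 [1y] zero: DF = P = 9391/10000 ≈ 0.939100
step 3 [1.5y] zero: DF = P = 9281/10000 ≈ 0.928100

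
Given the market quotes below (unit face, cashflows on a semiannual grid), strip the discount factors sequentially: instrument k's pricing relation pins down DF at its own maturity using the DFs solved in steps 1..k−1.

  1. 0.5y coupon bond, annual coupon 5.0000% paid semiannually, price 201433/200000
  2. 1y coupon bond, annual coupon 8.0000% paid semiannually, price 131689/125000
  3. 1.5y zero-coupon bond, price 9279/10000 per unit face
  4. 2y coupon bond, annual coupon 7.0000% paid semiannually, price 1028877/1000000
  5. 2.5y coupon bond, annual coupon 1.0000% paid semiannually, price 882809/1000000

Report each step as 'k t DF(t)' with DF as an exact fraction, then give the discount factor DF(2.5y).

1 1/2 4913/5000
2 1 1219/1250
3 3/2 9279/10000
4 2 1793/2000
5 5/2 2149/2500
DF(2.5y) = 2149/2500 ≈ 0.859600

step 1 [0.5y] bond c/2=1/40: DF=(201433/200000 − 1/40·(0))/(1+1/40) = 4913/5000 ≈ 0.982600
step 2 [1y] bond c/2=1/25: DF=(131689/125000 − 1/25·(0.982600))/(1+1/25) = 1219/1250 ≈ 0.975200
step 3 [1.5y] zero: DF = P = 9279/10000 ≈ 0.927900
step 4 [2y] bond c/2=7/200: DF=(1028877/1000000 − 7/200·(0.982600+0.975200+0.927900))/(1+7/200) = 1793/2000 ≈ 0.896500
step 5 [2.5y] bond c/2=1/200: DF=(882809/1000000 − 1/200·(0.982600+0.975200+0.927900+0.896500))/(1+1/200) = 2149/2500 ≈ 0.859600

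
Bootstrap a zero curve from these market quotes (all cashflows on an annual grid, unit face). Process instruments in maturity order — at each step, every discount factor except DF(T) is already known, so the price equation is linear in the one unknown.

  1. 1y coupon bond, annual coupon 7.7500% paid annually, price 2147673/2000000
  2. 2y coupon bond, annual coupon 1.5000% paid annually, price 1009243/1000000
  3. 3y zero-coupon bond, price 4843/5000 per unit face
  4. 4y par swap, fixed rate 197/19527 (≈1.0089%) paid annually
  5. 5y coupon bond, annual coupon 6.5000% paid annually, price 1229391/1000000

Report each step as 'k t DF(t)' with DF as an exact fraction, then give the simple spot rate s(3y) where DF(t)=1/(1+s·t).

1 1 4983/5000
2 2 2449/2500
3 3 4843/5000
4 4 4803/5000
5 5 229/250
s(3y) = (1/(4843/5000) − 1)/(3) = 157/14529 ≈ 1.0806%

step 1 [1y] bond c/1=31/400: DF=(2147673/2000000 − 31/400·(0))/(1+31/400) = 4983/5000 ≈ 0.996600
step 2 [2y] bond c/1=3/200: DF=(1009243/1000000 − 3/200·(0.996600))/(1+3/200) = 2449/2500 ≈ 0.979600
step 3 [3y] zero: DF = P = 4843/5000 ≈ 0.968600
step 4 [4y] swap r/1=197/19527: DF=(1 − 197/19527·(0.996600+0.979600+0.968600))/(1+197/19527) = 4803/5000 ≈ 0.960600
step 5 [5y] bond c/1=13/200: DF=(1229391/1000000 − 13/200·(0.996600+0.979600+0.968600+0.960600))/(1+13/200) = 229/250 ≈ 0.916000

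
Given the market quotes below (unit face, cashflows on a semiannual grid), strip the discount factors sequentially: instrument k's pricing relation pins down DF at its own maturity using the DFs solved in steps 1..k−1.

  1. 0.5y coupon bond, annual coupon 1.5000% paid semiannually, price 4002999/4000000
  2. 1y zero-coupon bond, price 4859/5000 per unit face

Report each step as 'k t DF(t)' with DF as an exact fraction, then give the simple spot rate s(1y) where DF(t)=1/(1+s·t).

step 1 [0.5y] bond c/2=3/400: DF=(4002999/4000000 − 3/400·(0))/(1+3/400) = 9933/10000 ≈ 0.993300
step 2 [1y] zero: DF = P = 4859/5000 ≈ 0.971800

1 1/2 9933/10000
2 1 4859/5000
s(1y) = (1/(4859/5000) − 1)/(1) = 141/4859 ≈ 2.9018%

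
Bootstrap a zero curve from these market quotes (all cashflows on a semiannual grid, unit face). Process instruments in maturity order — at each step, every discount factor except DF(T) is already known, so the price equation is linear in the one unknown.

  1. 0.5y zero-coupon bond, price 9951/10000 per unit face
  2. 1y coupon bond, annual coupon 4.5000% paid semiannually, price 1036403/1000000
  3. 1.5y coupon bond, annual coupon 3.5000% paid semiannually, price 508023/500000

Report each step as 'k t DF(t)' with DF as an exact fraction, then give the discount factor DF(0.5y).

1 1/2 9951/10000
2 1 9917/10000
3 3/2 2411/2500
DF(0.5y) = 9951/10000 ≈ 0.995100

step 1 [0.5y] zero: DF = P = 9951/10000 ≈ 0.995100
step 2 [1y] bond c/2=9/400: DF=(1036403/1000000 − 9/400·(0.995100))/(1+9/400) = 9917/10000 ≈ 0.991700
step 3 [1.5y] bond c/2=7/400: DF=(508023/500000 − 7/400·(0.995100+0.991700))/(1+7/400) = 2411/2500 ≈ 0.964400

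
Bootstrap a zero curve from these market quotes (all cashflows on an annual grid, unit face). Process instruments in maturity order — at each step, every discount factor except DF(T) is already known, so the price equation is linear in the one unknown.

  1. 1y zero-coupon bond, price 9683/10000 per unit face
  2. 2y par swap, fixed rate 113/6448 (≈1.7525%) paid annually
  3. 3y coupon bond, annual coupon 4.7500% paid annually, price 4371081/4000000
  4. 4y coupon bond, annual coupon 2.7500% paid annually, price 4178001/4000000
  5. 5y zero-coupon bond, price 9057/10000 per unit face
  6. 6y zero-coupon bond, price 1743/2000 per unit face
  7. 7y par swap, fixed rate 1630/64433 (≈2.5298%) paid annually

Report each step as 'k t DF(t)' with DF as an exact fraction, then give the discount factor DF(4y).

step 1 [1y] zero: DF = P = 9683/10000 ≈ 0.968300
step 2 [2y] swap r/1=113/6448: DF=(1 − 113/6448·(0.968300))/(1+113/6448) = 9661/10000 ≈ 0.966100
step 3 [3y] bond c/1=19/400: DF=(4371081/4000000 − 19/400·(0.968300+0.966100))/(1+19/400) = 1911/2000 ≈ 0.955500
step 4 [4y] bond c/1=11/400: DF=(4178001/4000000 − 11/400·(0.968300+0.966100+0.955500))/(1+11/400) = 587/625 ≈ 0.939200
step 5 [5y] zero: DF = P = 9057/10000 ≈ 0.905700
step 6 [6y] zero: DF = P = 1743/2000 ≈ 0.871500
step 7 [7y] swap r/1=1630/64433: DF=(1 − 1630/64433·(0.968300+0.966100+0.955500+0.939200+0.905700+0.871500))/(1+1630/64433) = 837/1000 ≈ 0.837000

1 1 9683/10000
2 2 9661/10000
3 3 1911/2000
4 4 587/625
5 5 9057/10000
6 6 1743/2000
7 7 837/1000
DF(4y) = 587/625 ≈ 0.939200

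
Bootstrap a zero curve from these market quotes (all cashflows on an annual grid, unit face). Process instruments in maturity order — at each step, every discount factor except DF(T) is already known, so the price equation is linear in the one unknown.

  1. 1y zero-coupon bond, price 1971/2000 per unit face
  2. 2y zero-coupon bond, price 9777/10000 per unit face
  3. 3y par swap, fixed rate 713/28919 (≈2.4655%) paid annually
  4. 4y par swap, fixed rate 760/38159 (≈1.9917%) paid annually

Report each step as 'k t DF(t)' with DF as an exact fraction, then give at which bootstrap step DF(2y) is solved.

1 1 1971/2000
2 2 9777/10000
3 3 9287/10000
4 4 231/250
DF(2y) is solved at step 2

step 1 [1y] zero: DF = P = 1971/2000 ≈ 0.985500
step 2 [2y] zero: DF = P = 9777/10000 ≈ 0.977700
step 3 [3y] swap r/1=713/28919: DF=(1 − 713/28919·(0.985500+0.977700))/(1+713/28919) = 9287/10000 ≈ 0.928700
step 4 [4y] swap r/1=760/38159: DF=(1 − 760/38159·(0.985500+0.977700+0.928700))/(1+760/38159) = 231/250 ≈ 0.924000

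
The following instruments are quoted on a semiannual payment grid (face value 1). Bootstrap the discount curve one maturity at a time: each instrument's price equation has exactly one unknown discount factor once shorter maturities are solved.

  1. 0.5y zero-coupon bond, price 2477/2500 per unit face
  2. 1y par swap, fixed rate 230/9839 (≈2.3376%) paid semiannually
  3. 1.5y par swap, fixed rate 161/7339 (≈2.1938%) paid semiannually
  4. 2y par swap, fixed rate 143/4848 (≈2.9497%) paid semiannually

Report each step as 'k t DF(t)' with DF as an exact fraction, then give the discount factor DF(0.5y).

step 1 [0.5y] zero: DF = P = 2477/2500 ≈ 0.990800
step 2 [1y] swap r/2=115/9839: DF=(1 − 115/9839·(0.990800))/(1+115/9839) = 977/1000 ≈ 0.977000
step 3 [1.5y] swap r/2=161/14678: DF=(1 − 161/14678·(0.990800+0.977000))/(1+161/14678) = 4839/5000 ≈ 0.967800
step 4 [2y] swap r/2=143/9696: DF=(1 − 143/9696·(0.990800+0.977000+0.967800))/(1+143/9696) = 2357/2500 ≈ 0.942800

1 1/2 2477/2500
2 1 977/1000
3 3/2 4839/5000
4 2 2357/2500
DF(0.5y) = 2477/2500 ≈ 0.990800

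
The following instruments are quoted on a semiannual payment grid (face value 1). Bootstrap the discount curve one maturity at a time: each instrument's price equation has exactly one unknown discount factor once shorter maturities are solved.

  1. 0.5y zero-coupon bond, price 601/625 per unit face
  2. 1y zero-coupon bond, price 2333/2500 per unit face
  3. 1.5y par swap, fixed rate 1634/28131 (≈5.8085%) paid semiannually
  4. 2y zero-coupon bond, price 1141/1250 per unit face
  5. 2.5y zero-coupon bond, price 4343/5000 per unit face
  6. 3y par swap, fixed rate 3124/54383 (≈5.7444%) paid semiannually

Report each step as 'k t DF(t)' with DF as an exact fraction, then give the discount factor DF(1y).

1 1/2 601/625
2 1 2333/2500
3 3/2 9183/10000
4 2 1141/1250
5 5/2 4343/5000
6 3 4219/5000
DF(1y) = 2333/2500 ≈ 0.933200

step 1 [0.5y] zero: DF = P = 601/625 ≈ 0.961600
step 2 [1y] zero: DF = P = 2333/2500 ≈ 0.933200
step 3 [1.5y] swap r/2=817/28131: DF=(1 − 817/28131·(0.961600+0.933200))/(1+817/28131) = 9183/10000 ≈ 0.918300
step 4 [2y] zero: DF = P = 1141/1250 ≈ 0.912800
step 5 [2.5y] zero: DF = P = 4343/5000 ≈ 0.868600
step 6 [3y] swap r/2=1562/54383: DF=(1 − 1562/54383·(0.961600+0.933200+0.918300+0.912800+0.868600))/(1+1562/54383) = 4219/5000 ≈ 0.843800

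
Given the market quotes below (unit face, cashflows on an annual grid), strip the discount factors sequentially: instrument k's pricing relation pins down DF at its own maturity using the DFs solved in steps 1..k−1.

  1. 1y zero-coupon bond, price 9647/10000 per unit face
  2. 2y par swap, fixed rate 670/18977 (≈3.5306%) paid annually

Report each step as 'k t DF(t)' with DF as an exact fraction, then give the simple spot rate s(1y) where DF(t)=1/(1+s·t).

step 1 [1y] zero: DF = P = 9647/10000 ≈ 0.964700
step 2 [2y] swap r/1=670/18977: DF=(1 − 670/18977·(0.964700))/(1+670/18977) = 933/1000 ≈ 0.933000

1 1 9647/10000
2 2 933/1000
s(1y) = (1/(9647/10000) − 1)/(1) = 353/9647 ≈ 3.6592%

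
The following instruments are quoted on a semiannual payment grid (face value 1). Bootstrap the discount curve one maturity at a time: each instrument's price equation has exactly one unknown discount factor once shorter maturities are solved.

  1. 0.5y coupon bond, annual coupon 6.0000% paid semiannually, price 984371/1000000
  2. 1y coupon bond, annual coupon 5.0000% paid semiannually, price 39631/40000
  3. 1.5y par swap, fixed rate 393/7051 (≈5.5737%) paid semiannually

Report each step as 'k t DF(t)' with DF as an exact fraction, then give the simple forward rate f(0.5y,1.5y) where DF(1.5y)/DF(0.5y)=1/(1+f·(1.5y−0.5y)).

1 1/2 9557/10000
2 1 9433/10000
3 3/2 4607/5000
f(0.5y,1.5y) = ((9557/10000)/(4607/5000) − 1)/(1) = 343/9214 ≈ 3.7226%

step 1 [0.5y] bond c/2=3/100: DF=(984371/1000000 − 3/100·(0))/(1+3/100) = 9557/10000 ≈ 0.955700
step 2 [1y] bond c/2=1/40: DF=(39631/40000 − 1/40·(0.955700))/(1+1/40) = 9433/10000 ≈ 0.943300
step 3 [1.5y] swap r/2=393/14102: DF=(1 − 393/14102·(0.955700+0.943300))/(1+393/14102) = 4607/5000 ≈ 0.921400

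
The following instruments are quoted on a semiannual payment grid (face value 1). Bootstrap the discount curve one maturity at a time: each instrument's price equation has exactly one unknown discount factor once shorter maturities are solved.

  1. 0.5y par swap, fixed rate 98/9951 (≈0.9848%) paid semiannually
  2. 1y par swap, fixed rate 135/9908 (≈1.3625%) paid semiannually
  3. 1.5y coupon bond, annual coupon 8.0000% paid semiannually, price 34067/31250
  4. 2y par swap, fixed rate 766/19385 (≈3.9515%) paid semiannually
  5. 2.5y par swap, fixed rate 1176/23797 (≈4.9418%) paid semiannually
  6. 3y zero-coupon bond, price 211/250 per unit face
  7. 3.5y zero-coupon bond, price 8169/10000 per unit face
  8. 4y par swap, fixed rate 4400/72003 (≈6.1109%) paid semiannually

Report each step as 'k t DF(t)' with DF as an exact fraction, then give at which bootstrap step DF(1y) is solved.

1 1/2 9951/10000
2 1 1973/2000
3 3/2 243/250
4 2 4617/5000
5 5/2 1103/1250
6 3 211/250
7 7/2 8169/10000
8 4 39/50
DF(1y) is solved at step 2

step 1 [0.5y] swap r/2=49/9951: DF=(1 − 49/9951·(0))/(1+49/9951) = 9951/10000 ≈ 0.995100
step 2 [1y] swap r/2=135/19816: DF=(1 − 135/19816·(0.995100))/(1+135/19816) = 1973/2000 ≈ 0.986500
step 3 [1.5y] bond c/2=1/25: DF=(34067/31250 − 1/25·(0.995100+0.986500))/(1+1/25) = 243/250 ≈ 0.972000
step 4 [2y] swap r/2=383/19385: DF=(1 − 383/19385·(0.995100+0.986500+0.972000))/(1+383/19385) = 4617/5000 ≈ 0.923400
step 5 [2.5y] swap r/2=588/23797: DF=(1 − 588/23797·(0.995100+0.986500+0.972000+0.923400))/(1+588/23797) = 1103/1250 ≈ 0.882400
step 6 [3y] zero: DF = P = 211/250 ≈ 0.844000
step 7 [3.5y] zero: DF = P = 8169/10000 ≈ 0.816900
step 8 [4y] swap r/2=2200/72003: DF=(1 − 2200/72003·(0.995100+0.986500+0.972000+0.923400+0.882400+0.844000+0.816900))/(1+2200/72003) = 39/50 ≈ 0.780000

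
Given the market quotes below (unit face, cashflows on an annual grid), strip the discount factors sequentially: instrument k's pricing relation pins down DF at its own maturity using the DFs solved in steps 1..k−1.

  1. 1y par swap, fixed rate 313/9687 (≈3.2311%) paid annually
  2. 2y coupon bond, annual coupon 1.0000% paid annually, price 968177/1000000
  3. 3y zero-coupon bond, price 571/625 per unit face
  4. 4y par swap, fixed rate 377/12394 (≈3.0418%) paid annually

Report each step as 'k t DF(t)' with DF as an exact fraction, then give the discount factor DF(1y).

1 1 9687/10000
2 2 949/1000
3 3 571/625
4 4 8869/10000
DF(1y) = 9687/10000 ≈ 0.968700

step 1 [1y] swap r/1=313/9687: DF=(1 − 313/9687·(0))/(1+313/9687) = 9687/10000 ≈ 0.968700
step 2 [2y] bond c/1=1/100: DF=(968177/1000000 − 1/100·(0.968700))/(1+1/100) = 949/1000 ≈ 0.949000
step 3 [3y] zero: DF = P = 571/625 ≈ 0.913600
step 4 [4y] swap r/1=377/12394: DF=(1 − 377/12394·(0.968700+0.949000+0.913600))/(1+377/12394) = 8869/10000 ≈ 0.886900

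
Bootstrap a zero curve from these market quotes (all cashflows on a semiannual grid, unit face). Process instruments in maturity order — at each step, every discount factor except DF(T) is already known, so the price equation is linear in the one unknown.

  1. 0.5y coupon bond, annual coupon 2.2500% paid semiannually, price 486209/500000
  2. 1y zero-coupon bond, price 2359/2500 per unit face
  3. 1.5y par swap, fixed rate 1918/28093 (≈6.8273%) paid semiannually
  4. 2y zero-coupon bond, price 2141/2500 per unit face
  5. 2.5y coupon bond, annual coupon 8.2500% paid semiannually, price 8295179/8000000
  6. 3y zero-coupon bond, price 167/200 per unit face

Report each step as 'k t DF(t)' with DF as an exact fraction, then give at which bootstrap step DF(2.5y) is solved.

step 1 [0.5y] bond c/2=9/800: DF=(486209/500000 − 9/800·(0))/(1+9/800) = 601/625 ≈ 0.961600
step 2 [1y] zero: DF = P = 2359/2500 ≈ 0.943600
step 3 [1.5y] swap r/2=959/28093: DF=(1 − 959/28093·(0.961600+0.943600))/(1+959/28093) = 9041/10000 ≈ 0.904100
step 4 [2y] zero: DF = P = 2141/2500 ≈ 0.856400
step 5 [2.5y] bond c/2=33/800: DF=(8295179/8000000 − 33/800·(0.961600+0.943600+0.904100+0.856400))/(1+33/800) = 4253/5000 ≈ 0.850600
step 6 [3y] zero: DF = P = 167/200 ≈ 0.835000

1 1/2 601/625
2 1 2359/2500
3 3/2 9041/10000
4 2 2141/2500
5 5/2 4253/5000
6 3 167/200
DF(2.5y) is solved at step 5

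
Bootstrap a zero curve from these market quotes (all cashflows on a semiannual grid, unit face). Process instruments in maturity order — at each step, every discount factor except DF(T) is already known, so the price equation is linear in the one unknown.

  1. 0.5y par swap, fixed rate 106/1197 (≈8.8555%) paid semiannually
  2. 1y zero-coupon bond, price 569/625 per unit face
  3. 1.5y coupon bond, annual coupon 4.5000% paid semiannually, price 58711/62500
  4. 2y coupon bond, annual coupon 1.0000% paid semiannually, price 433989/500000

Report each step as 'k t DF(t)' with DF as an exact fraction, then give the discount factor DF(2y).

step 1 [0.5y] swap r/2=53/1197: DF=(1 − 53/1197·(0))/(1+53/1197) = 1197/1250 ≈ 0.957600
step 2 [1y] zero: DF = P = 569/625 ≈ 0.910400
step 3 [1.5y] bond c/2=9/400: DF=(58711/62500 − 9/400·(0.957600+0.910400))/(1+9/400) = 1097/1250 ≈ 0.877600
step 4 [2y] bond c/2=1/200: DF=(433989/500000 − 1/200·(0.957600+0.910400+0.877600))/(1+1/200) = 17/20 ≈ 0.850000

1 1/2 1197/1250
2 1 569/625
3 3/2 1097/1250
4 2 17/20
DF(2y) = 17/20 ≈ 0.850000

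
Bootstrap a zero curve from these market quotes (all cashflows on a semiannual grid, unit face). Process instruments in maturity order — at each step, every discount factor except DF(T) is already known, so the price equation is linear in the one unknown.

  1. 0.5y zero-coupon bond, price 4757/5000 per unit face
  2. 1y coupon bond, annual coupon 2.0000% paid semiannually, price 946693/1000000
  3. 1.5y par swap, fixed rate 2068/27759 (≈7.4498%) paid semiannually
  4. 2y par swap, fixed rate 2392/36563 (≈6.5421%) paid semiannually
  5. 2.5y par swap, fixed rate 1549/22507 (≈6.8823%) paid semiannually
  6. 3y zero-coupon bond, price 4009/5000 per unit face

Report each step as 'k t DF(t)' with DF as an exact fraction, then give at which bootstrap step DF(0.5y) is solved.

1 1/2 4757/5000
2 1 9279/10000
3 3/2 4483/5000
4 2 2201/2500
5 5/2 8451/10000
6 3 4009/5000
DF(0.5y) is solved at step 1

step 1 [0.5y] zero: DF = P = 4757/5000 ≈ 0.951400
step 2 [1y] bond c/2=1/100: DF=(946693/1000000 − 1/100·(0.951400))/(1+1/100) = 9279/10000 ≈ 0.927900
step 3 [1.5y] swap r/2=1034/27759: DF=(1 − 1034/27759·(0.951400+0.927900))/(1+1034/27759) = 4483/5000 ≈ 0.896600
step 4 [2y] swap r/2=1196/36563: DF=(1 − 1196/36563·(0.951400+0.927900+0.896600))/(1+1196/36563) = 2201/2500 ≈ 0.880400
step 5 [2.5y] swap r/2=1549/45014: DF=(1 − 1549/45014·(0.951400+0.927900+0.896600+0.880400))/(1+1549/45014) = 8451/10000 ≈ 0.845100
step 6 [3y] zero: DF = P = 4009/5000 ≈ 0.801800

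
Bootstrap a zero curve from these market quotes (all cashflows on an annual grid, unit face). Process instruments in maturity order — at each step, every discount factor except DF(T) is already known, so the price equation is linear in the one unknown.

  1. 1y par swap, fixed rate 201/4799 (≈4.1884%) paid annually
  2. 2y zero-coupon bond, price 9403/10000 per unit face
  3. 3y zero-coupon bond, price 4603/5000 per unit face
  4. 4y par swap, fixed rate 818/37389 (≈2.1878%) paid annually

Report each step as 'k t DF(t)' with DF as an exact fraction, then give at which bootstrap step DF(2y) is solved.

step 1 [1y] swap r/1=201/4799: DF=(1 − 201/4799·(0))/(1+201/4799) = 4799/5000 ≈ 0.959800
step 2 [2y] zero: DF = P = 9403/10000 ≈ 0.940300
step 3 [3y] zero: DF = P = 4603/5000 ≈ 0.920600
step 4 [4y] swap r/1=818/37389: DF=(1 − 818/37389·(0.959800+0.940300+0.920600))/(1+818/37389) = 4591/5000 ≈ 0.918200

1 1 4799/5000
2 2 9403/10000
3 3 4603/5000
4 4 4591/5000
DF(2y) is solved at step 2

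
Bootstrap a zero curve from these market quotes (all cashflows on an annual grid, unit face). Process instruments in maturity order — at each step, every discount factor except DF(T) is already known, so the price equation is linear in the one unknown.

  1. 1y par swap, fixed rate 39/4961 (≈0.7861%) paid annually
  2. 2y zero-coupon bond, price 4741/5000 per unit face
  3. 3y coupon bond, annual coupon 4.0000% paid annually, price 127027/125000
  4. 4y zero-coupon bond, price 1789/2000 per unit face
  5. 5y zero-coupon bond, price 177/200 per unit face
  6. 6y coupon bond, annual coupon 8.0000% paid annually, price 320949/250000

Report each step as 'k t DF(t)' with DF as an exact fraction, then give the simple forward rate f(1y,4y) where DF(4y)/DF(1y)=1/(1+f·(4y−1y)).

step 1 [1y] swap r/1=39/4961: DF=(1 − 39/4961·(0))/(1+39/4961) = 4961/5000 ≈ 0.992200
step 2 [2y] zero: DF = P = 4741/5000 ≈ 0.948200
step 3 [3y] bond c/1=1/25: DF=(127027/125000 − 1/25·(0.992200+0.948200))/(1+1/25) = 361/400 ≈ 0.902500
step 4 [4y] zero: DF = P = 1789/2000 ≈ 0.894500
step 5 [5y] zero: DF = P = 177/200 ≈ 0.885000
step 6 [6y] bond c/1=2/25: DF=(320949/250000 − 2/25·(0.992200+0.948200+0.902500+0.894500+0.885000))/(1+2/25) = 8463/10000 ≈ 0.846300

1 1 4961/5000
2 2 4741/5000
3 3 361/400
4 4 1789/2000
5 5 177/200
6 6 8463/10000
f(1y,4y) = ((4961/5000)/(1789/2000) − 1)/(3) = 977/26835 ≈ 3.6408%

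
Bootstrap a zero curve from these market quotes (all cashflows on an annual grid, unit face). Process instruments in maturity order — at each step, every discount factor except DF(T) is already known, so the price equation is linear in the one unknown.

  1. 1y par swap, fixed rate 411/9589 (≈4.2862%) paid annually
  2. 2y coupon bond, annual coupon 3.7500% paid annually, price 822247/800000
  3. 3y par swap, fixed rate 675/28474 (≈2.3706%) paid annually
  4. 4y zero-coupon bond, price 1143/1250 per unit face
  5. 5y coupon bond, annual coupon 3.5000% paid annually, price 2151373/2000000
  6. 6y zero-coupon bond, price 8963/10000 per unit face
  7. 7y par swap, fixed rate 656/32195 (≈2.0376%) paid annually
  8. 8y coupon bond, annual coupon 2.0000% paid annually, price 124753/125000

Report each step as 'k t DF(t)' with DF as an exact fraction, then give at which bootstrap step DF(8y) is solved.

step 1 [1y] swap r/1=411/9589: DF=(1 − 411/9589·(0))/(1+411/9589) = 9589/10000 ≈ 0.958900
step 2 [2y] bond c/1=3/80: DF=(822247/800000 − 3/80·(0.958900))/(1+3/80) = 239/250 ≈ 0.956000
step 3 [3y] swap r/1=675/28474: DF=(1 − 675/28474·(0.958900+0.956000))/(1+675/28474) = 373/400 ≈ 0.932500
step 4 [4y] zero: DF = P = 1143/1250 ≈ 0.914400
step 5 [5y] bond c/1=7/200: DF=(2151373/2000000 − 7/200·(0.958900+0.956000+0.932500+0.914400))/(1+7/200) = 9121/10000 ≈ 0.912100
step 6 [6y] zero: DF = P = 8963/10000 ≈ 0.896300
step 7 [7y] swap r/1=656/32195: DF=(1 − 656/32195·(0.958900+0.956000+0.932500+0.914400+0.912100+0.896300))/(1+656/32195) = 543/625 ≈ 0.868800
step 8 [8y] bond c/1=1/50: DF=(124753/125000 − 1/50·(0.958900+0.956000+0.932500+0.914400+0.912100+0.896300+0.868800))/(1+1/50) = 4261/5000 ≈ 0.852200

1 1 9589/10000
2 2 239/250
3 3 373/400
4 4 1143/1250
5 5 9121/10000
6 6 8963/10000
7 7 543/625
8 8 4261/5000
DF(8y) is solved at step 8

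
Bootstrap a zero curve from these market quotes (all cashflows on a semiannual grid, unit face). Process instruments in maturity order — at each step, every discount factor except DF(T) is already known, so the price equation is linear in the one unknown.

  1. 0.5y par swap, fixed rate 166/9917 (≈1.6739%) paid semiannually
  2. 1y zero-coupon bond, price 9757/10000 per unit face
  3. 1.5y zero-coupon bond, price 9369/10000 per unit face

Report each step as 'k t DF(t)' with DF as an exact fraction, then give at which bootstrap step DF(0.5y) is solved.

1 1/2 9917/10000
2 1 9757/10000
3 3/2 9369/10000
DF(0.5y) is solved at step 1

step 1 [0.5y] swap r/2=83/9917: DF=(1 − 83/9917·(0))/(1+83/9917) = 9917/10000 ≈ 0.991700
step 2 [1y] zero: DF = P = 9757/10000 ≈ 0.975700
step 3 [1.5y] zero: DF = P = 9369/10000 ≈ 0.936900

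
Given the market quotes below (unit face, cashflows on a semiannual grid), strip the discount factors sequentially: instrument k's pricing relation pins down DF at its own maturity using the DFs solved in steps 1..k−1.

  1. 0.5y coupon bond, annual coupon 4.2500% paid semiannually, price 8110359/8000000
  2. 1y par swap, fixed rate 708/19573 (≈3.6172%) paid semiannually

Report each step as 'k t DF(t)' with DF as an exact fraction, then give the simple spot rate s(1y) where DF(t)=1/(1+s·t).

step 1 [0.5y] bond c/2=17/800: DF=(8110359/8000000 − 17/800·(0))/(1+17/800) = 9927/10000 ≈ 0.992700
step 2 [1y] swap r/2=354/19573: DF=(1 − 354/19573·(0.992700))/(1+354/19573) = 4823/5000 ≈ 0.964600

1 1/2 9927/10000
2 1 4823/5000
s(1y) = (1/(4823/5000) − 1)/(1) = 177/4823 ≈ 3.6699%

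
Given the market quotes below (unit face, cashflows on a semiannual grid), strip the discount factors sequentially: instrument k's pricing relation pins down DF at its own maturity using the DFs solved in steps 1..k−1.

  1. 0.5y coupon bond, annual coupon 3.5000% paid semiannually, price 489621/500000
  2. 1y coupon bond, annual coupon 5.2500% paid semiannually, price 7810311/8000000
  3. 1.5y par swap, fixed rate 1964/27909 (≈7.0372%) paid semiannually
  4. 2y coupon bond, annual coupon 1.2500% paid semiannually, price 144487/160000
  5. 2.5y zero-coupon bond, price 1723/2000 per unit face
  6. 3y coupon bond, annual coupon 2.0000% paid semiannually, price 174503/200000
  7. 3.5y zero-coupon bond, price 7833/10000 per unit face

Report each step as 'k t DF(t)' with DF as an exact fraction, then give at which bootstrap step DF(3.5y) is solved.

step 1 [0.5y] bond c/2=7/400: DF=(489621/500000 − 7/400·(0))/(1+7/400) = 1203/1250 ≈ 0.962400
step 2 [1y] bond c/2=21/800: DF=(7810311/8000000 − 21/800·(0.962400))/(1+21/800) = 9267/10000 ≈ 0.926700
step 3 [1.5y] swap r/2=982/27909: DF=(1 − 982/27909·(0.962400+0.926700))/(1+982/27909) = 4509/5000 ≈ 0.901800
step 4 [2y] bond c/2=1/160: DF=(144487/160000 − 1/160·(0.962400+0.926700+0.901800))/(1+1/160) = 8801/10000 ≈ 0.880100
step 5 [2.5y] zero: DF = P = 1723/2000 ≈ 0.861500
step 6 [3y] bond c/2=1/100: DF=(174503/200000 − 1/100·(0.962400+0.926700+0.901800+0.880100+0.861500))/(1+1/100) = 819/1000 ≈ 0.819000
step 7 [3.5y] zero: DF = P = 7833/10000 ≈ 0.783300

1 1/2 1203/1250
2 1 9267/10000
3 3/2 4509/5000
4 2 8801/10000
5 5/2 1723/2000
6 3 819/1000
7 7/2 7833/10000
DF(3.5y) is solved at step 7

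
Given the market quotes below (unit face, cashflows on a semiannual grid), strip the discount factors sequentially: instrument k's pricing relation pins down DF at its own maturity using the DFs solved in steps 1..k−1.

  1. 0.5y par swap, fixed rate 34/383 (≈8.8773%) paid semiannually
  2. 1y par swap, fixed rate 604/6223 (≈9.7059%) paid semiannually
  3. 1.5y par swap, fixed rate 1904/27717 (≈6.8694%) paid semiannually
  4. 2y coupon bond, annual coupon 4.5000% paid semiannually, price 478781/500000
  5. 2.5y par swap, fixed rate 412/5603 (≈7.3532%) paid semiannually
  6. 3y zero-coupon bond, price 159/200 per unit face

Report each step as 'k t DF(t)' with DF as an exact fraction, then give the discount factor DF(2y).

1 1/2 383/400
2 1 4547/5000
3 3/2 1131/1250
4 2 1751/2000
5 5/2 522/625
6 3 159/200
DF(2y) = 1751/2000 ≈ 0.875500

step 1 [0.5y] swap r/2=17/383: DF=(1 − 17/383·(0))/(1+17/383) = 383/400 ≈ 0.957500
step 2 [1y] swap r/2=302/6223: DF=(1 − 302/6223·(0.957500))/(1+302/6223) = 4547/5000 ≈ 0.909400
step 3 [1.5y] swap r/2=952/27717: DF=(1 − 952/27717·(0.957500+0.909400))/(1+952/27717) = 1131/1250 ≈ 0.904800
step 4 [2y] bond c/2=9/400: DF=(478781/500000 − 9/400·(0.957500+0.909400+0.904800))/(1+9/400) = 1751/2000 ≈ 0.875500
step 5 [2.5y] swap r/2=206/5603: DF=(1 − 206/5603·(0.957500+0.909400+0.904800+0.875500))/(1+206/5603) = 522/625 ≈ 0.835200
step 6 [3y] zero: DF = P = 159/200 ≈ 0.795000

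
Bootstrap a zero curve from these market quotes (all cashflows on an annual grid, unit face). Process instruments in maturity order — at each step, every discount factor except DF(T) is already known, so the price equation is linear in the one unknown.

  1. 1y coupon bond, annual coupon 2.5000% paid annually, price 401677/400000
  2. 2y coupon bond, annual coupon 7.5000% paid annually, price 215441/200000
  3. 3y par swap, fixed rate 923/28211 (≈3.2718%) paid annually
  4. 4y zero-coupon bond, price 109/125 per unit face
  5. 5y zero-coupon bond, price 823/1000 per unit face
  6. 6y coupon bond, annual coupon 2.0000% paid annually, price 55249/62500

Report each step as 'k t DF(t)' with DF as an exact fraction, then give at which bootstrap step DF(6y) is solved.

step 1 [1y] bond c/1=1/40: DF=(401677/400000 − 1/40·(0))/(1+1/40) = 9797/10000 ≈ 0.979700
step 2 [2y] bond c/1=3/40: DF=(215441/200000 − 3/40·(0.979700))/(1+3/40) = 9337/10000 ≈ 0.933700
step 3 [3y] swap r/1=923/28211: DF=(1 − 923/28211·(0.979700+0.933700))/(1+923/28211) = 9077/10000 ≈ 0.907700
step 4 [4y] zero: DF = P = 109/125 ≈ 0.872000
step 5 [5y] zero: DF = P = 823/1000 ≈ 0.823000
step 6 [6y] bond c/1=1/50: DF=(55249/62500 − 1/50·(0.979700+0.933700+0.907700+0.872000+0.823000))/(1+1/50) = 7781/10000 ≈ 0.778100

1 1 9797/10000
2 2 9337/10000
3 3 9077/10000
4 4 109/125
5 5 823/1000
6 6 7781/10000
DF(6y) is solved at step 6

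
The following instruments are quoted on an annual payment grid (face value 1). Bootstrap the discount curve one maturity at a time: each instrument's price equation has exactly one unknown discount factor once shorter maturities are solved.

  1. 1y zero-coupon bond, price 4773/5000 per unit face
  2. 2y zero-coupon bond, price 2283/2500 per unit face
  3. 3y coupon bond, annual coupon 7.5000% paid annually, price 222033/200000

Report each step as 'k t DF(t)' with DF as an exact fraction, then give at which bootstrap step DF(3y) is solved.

1 1 4773/5000
2 2 2283/2500
3 3 564/625
DF(3y) is solved at step 3

step 1 [1y] zero: DF = P = 4773/5000 ≈ 0.954600
step 2 [2y] zero: DF = P = 2283/2500 ≈ 0.913200
step 3 [3y] bond c/1=3/40: DF=(222033/200000 − 3/40·(0.954600+0.913200))/(1+3/40) = 564/625 ≈ 0.902400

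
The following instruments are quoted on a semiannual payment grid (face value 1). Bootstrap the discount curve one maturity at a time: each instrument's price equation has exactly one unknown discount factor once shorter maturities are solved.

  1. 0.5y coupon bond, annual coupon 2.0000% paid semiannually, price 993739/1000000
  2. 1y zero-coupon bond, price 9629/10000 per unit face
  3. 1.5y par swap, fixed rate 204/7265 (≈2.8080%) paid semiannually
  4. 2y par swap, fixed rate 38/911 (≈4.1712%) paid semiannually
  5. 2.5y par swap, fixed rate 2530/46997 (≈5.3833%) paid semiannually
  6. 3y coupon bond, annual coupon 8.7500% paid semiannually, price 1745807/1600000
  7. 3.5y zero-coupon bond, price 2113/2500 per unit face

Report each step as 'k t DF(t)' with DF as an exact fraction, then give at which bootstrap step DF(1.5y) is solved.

step 1 [0.5y] bond c/2=1/100: DF=(993739/1000000 − 1/100·(0))/(1+1/100) = 9839/10000 ≈ 0.983900
step 2 [1y] zero: DF = P = 9629/10000 ≈ 0.962900
step 3 [1.5y] swap r/2=102/7265: DF=(1 − 102/7265·(0.983900+0.962900))/(1+102/7265) = 1199/1250 ≈ 0.959200
step 4 [2y] swap r/2=19/911: DF=(1 − 19/911·(0.983900+0.962900+0.959200))/(1+19/911) = 4601/5000 ≈ 0.920200
step 5 [2.5y] swap r/2=1265/46997: DF=(1 − 1265/46997·(0.983900+0.962900+0.959200+0.920200))/(1+1265/46997) = 1747/2000 ≈ 0.873500
step 6 [3y] bond c/2=7/160: DF=(1745807/1600000 − 7/160·(0.983900+0.962900+0.959200+0.920200+0.873500))/(1+7/160) = 2121/2500 ≈ 0.848400
step 7 [3.5y] zero: DF = P = 2113/2500 ≈ 0.845200

1 1/2 9839/10000
2 1 9629/10000
3 3/2 1199/1250
4 2 4601/5000
5 5/2 1747/2000
6 3 2121/2500
7 7/2 2113/2500
DF(1.5y) is solved at step 3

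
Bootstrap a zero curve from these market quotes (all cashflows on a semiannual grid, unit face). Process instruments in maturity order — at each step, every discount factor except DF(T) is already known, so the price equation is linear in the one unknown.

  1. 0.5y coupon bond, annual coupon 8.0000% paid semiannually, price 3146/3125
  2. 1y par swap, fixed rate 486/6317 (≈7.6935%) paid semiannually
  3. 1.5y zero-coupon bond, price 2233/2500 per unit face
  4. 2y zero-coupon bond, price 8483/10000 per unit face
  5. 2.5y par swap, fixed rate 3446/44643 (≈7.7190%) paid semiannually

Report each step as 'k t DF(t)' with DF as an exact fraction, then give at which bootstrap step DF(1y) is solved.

1 1/2 121/125
2 1 9271/10000
3 3/2 2233/2500
4 2 8483/10000
5 5/2 8277/10000
DF(1y) is solved at step 2

step 1 [0.5y] bond c/2=1/25: DF=(3146/3125 − 1/25·(0))/(1+1/25) = 121/125 ≈ 0.968000
step 2 [1y] swap r/2=243/6317: DF=(1 − 243/6317·(0.968000))/(1+243/6317) = 9271/10000 ≈ 0.927100
step 3 [1.5y] zero: DF = P = 2233/2500 ≈ 0.893200
step 4 [2y] zero: DF = P = 8483/10000 ≈ 0.848300
step 5 [2.5y] swap r/2=1723/44643: DF=(1 − 1723/44643·(0.968000+0.927100+0.893200+0.848300))/(1+1723/44643) = 8277/10000 ≈ 0.827700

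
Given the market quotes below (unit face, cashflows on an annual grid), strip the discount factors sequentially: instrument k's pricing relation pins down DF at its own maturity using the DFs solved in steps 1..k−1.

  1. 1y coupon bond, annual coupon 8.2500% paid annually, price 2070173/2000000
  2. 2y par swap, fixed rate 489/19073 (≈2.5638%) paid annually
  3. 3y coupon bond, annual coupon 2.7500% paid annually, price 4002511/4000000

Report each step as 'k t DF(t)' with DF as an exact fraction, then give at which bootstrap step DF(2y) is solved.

step 1 [1y] bond c/1=33/400: DF=(2070173/2000000 − 33/400·(0))/(1+33/400) = 4781/5000 ≈ 0.956200
step 2 [2y] swap r/1=489/19073: DF=(1 − 489/19073·(0.956200))/(1+489/19073) = 9511/10000 ≈ 0.951100
step 3 [3y] bond c/1=11/400: DF=(4002511/4000000 − 11/400·(0.956200+0.951100))/(1+11/400) = 2307/2500 ≈ 0.922800

1 1 4781/5000
2 2 9511/10000
3 3 2307/2500
DF(2y) is solved at step 2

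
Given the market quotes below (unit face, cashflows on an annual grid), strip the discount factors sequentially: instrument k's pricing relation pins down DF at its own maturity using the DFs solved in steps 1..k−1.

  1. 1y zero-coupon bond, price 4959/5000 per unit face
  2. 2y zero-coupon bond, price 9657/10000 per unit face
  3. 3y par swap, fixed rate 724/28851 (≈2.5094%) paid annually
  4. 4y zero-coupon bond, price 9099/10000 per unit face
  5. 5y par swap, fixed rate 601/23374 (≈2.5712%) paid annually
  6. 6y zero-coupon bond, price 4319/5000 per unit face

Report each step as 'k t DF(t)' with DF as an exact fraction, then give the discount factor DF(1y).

1 1 4959/5000
2 2 9657/10000
3 3 2319/2500
4 4 9099/10000
5 5 4399/5000
6 6 4319/5000
DF(1y) = 4959/5000 ≈ 0.991800

step 1 [1y] zero: DF = P = 4959/5000 ≈ 0.991800
step 2 [2y] zero: DF = P = 9657/10000 ≈ 0.965700
step 3 [3y] swap r/1=724/28851: DF=(1 − 724/28851·(0.991800+0.965700))/(1+724/28851) = 2319/2500 ≈ 0.927600
step 4 [4y] zero: DF = P = 9099/10000 ≈ 0.909900
step 5 [5y] swap r/1=601/23374: DF=(1 − 601/23374·(0.991800+0.965700+0.927600+0.909900))/(1+601/23374) = 4399/5000 ≈ 0.879800
step 6 [6y] zero: DF = P = 4319/5000 ≈ 0.863800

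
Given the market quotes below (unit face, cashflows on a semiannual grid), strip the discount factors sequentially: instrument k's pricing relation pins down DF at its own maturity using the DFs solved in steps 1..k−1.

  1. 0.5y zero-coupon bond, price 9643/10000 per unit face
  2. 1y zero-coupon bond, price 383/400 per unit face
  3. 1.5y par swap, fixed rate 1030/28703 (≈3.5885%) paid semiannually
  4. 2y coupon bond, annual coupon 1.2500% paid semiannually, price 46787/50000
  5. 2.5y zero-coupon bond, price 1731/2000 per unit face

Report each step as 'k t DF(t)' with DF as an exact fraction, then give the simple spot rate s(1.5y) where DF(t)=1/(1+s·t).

step 1 [0.5y] zero: DF = P = 9643/10000 ≈ 0.964300
step 2 [1y] zero: DF = P = 383/400 ≈ 0.957500
step 3 [1.5y] swap r/2=515/28703: DF=(1 − 515/28703·(0.964300+0.957500))/(1+515/28703) = 1897/2000 ≈ 0.948500
step 4 [2y] bond c/2=1/160: DF=(46787/50000 − 1/160·(0.964300+0.957500+0.948500))/(1+1/160) = 9121/10000 ≈ 0.912100
step 5 [2.5y] zero: DF = P = 1731/2000 ≈ 0.865500

1 1/2 9643/10000
2 1 383/400
3 3/2 1897/2000
4 2 9121/10000
5 5/2 1731/2000
s(1.5y) = (1/(1897/2000) − 1)/(3/2) = 206/5691 ≈ 3.6198%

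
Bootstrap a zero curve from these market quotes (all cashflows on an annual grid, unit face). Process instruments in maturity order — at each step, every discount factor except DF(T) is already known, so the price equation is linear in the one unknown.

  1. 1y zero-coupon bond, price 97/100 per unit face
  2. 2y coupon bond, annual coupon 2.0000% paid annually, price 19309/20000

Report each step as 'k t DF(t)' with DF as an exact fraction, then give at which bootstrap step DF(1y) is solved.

step 1 [1y] zero: DF = P = 97/100 ≈ 0.970000
step 2 [2y] bond c/1=1/50: DF=(19309/20000 − 1/50·(0.970000))/(1+1/50) = 371/400 ≈ 0.927500

1 1 97/100
2 2 371/400
DF(1y) is solved at step 1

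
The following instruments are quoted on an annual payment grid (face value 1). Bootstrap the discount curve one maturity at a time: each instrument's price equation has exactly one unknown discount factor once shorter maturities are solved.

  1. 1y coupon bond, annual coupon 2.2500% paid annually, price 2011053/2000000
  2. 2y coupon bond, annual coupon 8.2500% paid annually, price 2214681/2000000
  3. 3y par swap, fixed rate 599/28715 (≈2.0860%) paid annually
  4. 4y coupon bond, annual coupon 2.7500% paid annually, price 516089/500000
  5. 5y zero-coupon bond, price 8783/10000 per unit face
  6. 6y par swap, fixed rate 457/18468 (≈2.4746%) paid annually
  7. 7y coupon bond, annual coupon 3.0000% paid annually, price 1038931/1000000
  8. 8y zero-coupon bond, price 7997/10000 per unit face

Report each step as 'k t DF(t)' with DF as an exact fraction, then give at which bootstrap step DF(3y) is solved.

step 1 [1y] bond c/1=9/400: DF=(2011053/2000000 − 9/400·(0))/(1+9/400) = 4917/5000 ≈ 0.983400
step 2 [2y] bond c/1=33/400: DF=(2214681/2000000 − 33/400·(0.983400))/(1+33/400) = 237/250 ≈ 0.948000
step 3 [3y] swap r/1=599/28715: DF=(1 − 599/28715·(0.983400+0.948000))/(1+599/28715) = 9401/10000 ≈ 0.940100
step 4 [4y] bond c/1=11/400: DF=(516089/500000 − 11/400·(0.983400+0.948000+0.940100))/(1+11/400) = 9277/10000 ≈ 0.927700
step 5 [5y] zero: DF = P = 8783/10000 ≈ 0.878300
step 6 [6y] swap r/1=457/18468: DF=(1 − 457/18468·(0.983400+0.948000+0.940100+0.927700+0.878300))/(1+457/18468) = 8629/10000 ≈ 0.862900
step 7 [7y] bond c/1=3/100: DF=(1038931/1000000 − 3/100·(0.983400+0.948000+0.940100+0.927700+0.878300+0.862900))/(1+3/100) = 8473/10000 ≈ 0.847300
step 8 [8y] zero: DF = P = 7997/10000 ≈ 0.799700

1 1 4917/5000
2 2 237/250
3 3 9401/10000
4 4 9277/10000
5 5 8783/10000
6 6 8629/10000
7 7 8473/10000
8 8 7997/10000
DF(3y) is solved at step 3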